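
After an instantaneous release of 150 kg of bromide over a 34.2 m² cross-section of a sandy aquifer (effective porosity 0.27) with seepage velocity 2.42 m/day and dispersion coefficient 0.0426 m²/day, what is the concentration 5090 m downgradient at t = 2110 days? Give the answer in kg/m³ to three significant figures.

0.233 kg/m³

For an instantaneous plane source, C(x,t) = M/(n_e·A·√(4πDt)) · exp(−(x−vt)²/(4Dt)), with n_e·A the pore (flow) area.
Plume center vt = 2.42 × 2110 = 5106.2 m, so the well at 5090 m is 16.2 m upgradient of the peak.
√(4πDt) = 33.61 m, giving peak height M/(n_e·A·√(4πDt)) = 150/(0.27 × 34.2 × 33.61) = 0.4833 kg/m³.
(x−vt)²/(4Dt) = (-16.2)²/(4 × 0.0426 × 2110) = 0.7299; exp(−0.7299) = 0.4820.
C = 0.4833 × 0.4820 = 0.233 kg/m³.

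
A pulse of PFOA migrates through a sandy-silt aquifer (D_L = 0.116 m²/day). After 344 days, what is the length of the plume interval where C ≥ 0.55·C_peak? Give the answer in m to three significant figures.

19.5 m

The plume is Gaussian with σ = √(2Dt) = √(2 × 0.116 × 344) = 8.934 m.
C/C_peak = exp(−Δx²/(2σ²)) = 0.55 ⇒ Δx = σ·√(−2 ln 0.55) = 8.934 × 1.093 = 9.765 m.
Width = 2Δx = 19.5 m.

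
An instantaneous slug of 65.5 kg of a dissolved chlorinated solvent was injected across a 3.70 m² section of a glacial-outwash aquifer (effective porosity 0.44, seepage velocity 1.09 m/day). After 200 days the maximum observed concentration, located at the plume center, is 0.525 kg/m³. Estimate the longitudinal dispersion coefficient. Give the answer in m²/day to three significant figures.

2.34 m²/day

At the plume center C_max = M/(n_e·A·√(4πDt)), so D = M²/(4πt·(n_e·A·C_max)²).
n_e·A·C_max = 0.44 × 3.70 × 0.525 = 0.8547 kg/m.
D = 65.5²/(4π × 200 × 0.8547²) = 2.34 m²/day.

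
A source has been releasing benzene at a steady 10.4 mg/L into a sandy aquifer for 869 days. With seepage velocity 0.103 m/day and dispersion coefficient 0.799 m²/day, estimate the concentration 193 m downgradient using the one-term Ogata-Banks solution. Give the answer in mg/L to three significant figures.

0.0285 mg/L

For a continuous step input, C/C₀ ≈ ½·erfc((x−vt)/(2√(Dt))).
vt = 0.103 × 869 = 89.507 m and 2√(Dt) = 2√(0.799 × 869) = 52.70 m.
Argument (x−vt)/(2√(Dt)) = (193 − 89.507)/52.70 = 1.964; ½·erfc(1.964) = 0.002739.
C = 10.4 × 0.002739 = 0.0285 mg/L.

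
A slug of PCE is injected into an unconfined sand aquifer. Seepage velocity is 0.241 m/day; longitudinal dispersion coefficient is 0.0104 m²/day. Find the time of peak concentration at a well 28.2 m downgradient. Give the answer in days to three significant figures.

For the 1D instantaneous-source solution, setting ∂C/∂t = 0 at fixed x gives v²t² + 2Dt − x² = 0, so t = (√(D² + v²x²) − D)/v².
√(D² + v²x²) = √(0.0104² + 0.241² × 28.2²) = 6.796; v² = 0.058081.
t = (6.796 − 0.0104)/0.058081 = 117 days (vs. the pure-advection estimate x/v = 117 d).

117 days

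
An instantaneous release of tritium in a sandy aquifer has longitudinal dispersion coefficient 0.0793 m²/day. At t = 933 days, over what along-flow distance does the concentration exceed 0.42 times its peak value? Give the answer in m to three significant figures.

The plume is Gaussian with σ = √(2Dt) = √(2 × 0.0793 × 933) = 12.16 m.
C/C_peak = exp(−Δx²/(2σ²)) = 0.42 ⇒ Δx = σ·√(−2 ln 0.42) = 12.16 × 1.317 = 16.01 m.
Width = 2Δx = 32.0 m.

32.0 m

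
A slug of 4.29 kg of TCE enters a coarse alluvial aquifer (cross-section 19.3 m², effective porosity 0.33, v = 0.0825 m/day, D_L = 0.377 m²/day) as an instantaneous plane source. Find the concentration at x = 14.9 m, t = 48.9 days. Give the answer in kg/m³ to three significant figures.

0.00893 kg/m³

For an instantaneous plane source, C(x,t) = M/(n_e·A·√(4πDt)) · exp(−(x−vt)²/(4Dt)), with n_e·A the pore (flow) area.
Plume center vt = 0.0825 × 48.9 = 4.03425 m, so the well at 14.9 m is 10.86575 m downgradient of the peak.
√(4πDt) = 15.22 m, giving peak height M/(n_e·A·√(4πDt)) = 4.29/(0.33 × 19.3 × 15.22) = 0.04426 kg/m³.
(x−vt)²/(4Dt) = (10.86575)²/(4 × 0.377 × 48.9) = 1.601; exp(−1.601) = 0.2017.
C = 0.04426 × 0.2017 = 0.00893 kg/m³.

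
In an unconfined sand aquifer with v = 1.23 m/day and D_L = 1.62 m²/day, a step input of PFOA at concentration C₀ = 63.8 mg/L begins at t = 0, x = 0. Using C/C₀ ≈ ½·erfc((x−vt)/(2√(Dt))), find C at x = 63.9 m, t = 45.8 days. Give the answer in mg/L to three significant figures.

For a continuous step input, C/C₀ ≈ ½·erfc((x−vt)/(2√(Dt))).
vt = 1.23 × 45.8 = 56.334 m and 2√(Dt) = 2√(1.62 × 45.8) = 17.23 m.
Argument (x−vt)/(2√(Dt)) = (63.9 − 56.334)/17.23 = 0.4391; ½·erfc(0.4391) = 0.2673.
C = 63.8 × 0.2673 = 17.1 mg/L.

17.1 mg/L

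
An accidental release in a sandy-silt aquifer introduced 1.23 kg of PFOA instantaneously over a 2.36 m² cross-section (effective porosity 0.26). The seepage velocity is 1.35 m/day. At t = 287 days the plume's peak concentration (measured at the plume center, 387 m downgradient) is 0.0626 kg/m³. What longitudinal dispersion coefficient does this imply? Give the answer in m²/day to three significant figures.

0.284 m²/day

At the plume center C_max = M/(n_e·A·√(4πDt)), so D = M²/(4πt·(n_e·A·C_max)²).
n_e·A·C_max = 0.26 × 2.36 × 0.0626 = 0.03841 kg/m.
D = 1.23²/(4π × 287 × 0.03841²) = 0.284 m²/day.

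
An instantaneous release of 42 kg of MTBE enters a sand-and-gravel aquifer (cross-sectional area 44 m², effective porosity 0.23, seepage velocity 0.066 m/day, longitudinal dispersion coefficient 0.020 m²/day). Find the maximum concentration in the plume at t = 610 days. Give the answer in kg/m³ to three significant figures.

0.335 kg/m³

The peak of an instantaneous 1D plume sits at x = vt; there the Gaussian factor is 1 and C_max = M/(n_e·A·√(4πDt)), where n_e·A is the pore area the mass is dissolved in.
√(4πDt) = √(4π × 0.020 × 610) = 12.38 m, so C_max = 42/(0.23 × 44 × 12.38) = 0.335 kg/m³.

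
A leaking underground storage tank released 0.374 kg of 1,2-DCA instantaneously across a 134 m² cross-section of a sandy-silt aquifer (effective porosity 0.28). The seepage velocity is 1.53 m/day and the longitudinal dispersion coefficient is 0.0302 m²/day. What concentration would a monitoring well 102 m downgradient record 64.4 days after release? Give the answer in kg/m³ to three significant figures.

For an instantaneous plane source, C(x,t) = M/(n_e·A·√(4πDt)) · exp(−(x−vt)²/(4Dt)), with n_e·A the pore (flow) area.
Plume center vt = 1.53 × 64.4 = 98.532 m, so the well at 102 m is 3.468 m downgradient of the peak.
√(4πDt) = 4.944 m, giving peak height M/(n_e·A·√(4πDt)) = 0.374/(0.28 × 134 × 4.944) = 0.002016 kg/m³.
(x−vt)²/(4Dt) = (3.468)²/(4 × 0.0302 × 64.4) = 1.546; exp(−1.546) = 0.2131.
C = 0.002016 × 0.2131 = 0.000430 kg/m³.

0.000430 kg/m³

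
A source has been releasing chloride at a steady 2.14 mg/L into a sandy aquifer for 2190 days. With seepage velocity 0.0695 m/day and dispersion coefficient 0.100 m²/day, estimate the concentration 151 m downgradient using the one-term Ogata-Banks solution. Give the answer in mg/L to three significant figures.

For a continuous step input, C/C₀ ≈ ½·erfc((x−vt)/(2√(Dt))).
vt = 0.0695 × 2190 = 152.205 m and 2√(Dt) = 2√(0.100 × 2190) = 29.60 m.
Argument (x−vt)/(2√(Dt)) = (151 − 152.205)/29.60 = -0.04071; ½·erfc(-0.04071) = 0.5230.
C = 2.14 × 0.5230 = 1.12 mg/L.

1.12 mg/L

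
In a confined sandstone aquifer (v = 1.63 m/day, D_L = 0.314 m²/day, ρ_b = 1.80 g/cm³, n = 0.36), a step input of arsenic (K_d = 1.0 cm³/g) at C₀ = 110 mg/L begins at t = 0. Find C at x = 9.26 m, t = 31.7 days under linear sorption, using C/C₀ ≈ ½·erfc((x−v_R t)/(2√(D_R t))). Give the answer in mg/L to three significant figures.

Retardation factor R = 1 + ρ_b·K_d/n = 1 + 1.80 × 1.0/0.36 = 6.000.
Sorption retards both mechanisms: v_R = v/R = 0.2717 m/day, D_R = D/R = 0.05233 m²/day.
v_R·t = 0.2717 × 31.7 = 8.61289 m; 2√(D_R t) = 2.576 m; argument = (9.26 − 8.61289)/2.576 = 0.2512.
C = C₀ × ½·erfc(0.2512) = 110 × 0.3612 = 39.7 mg/L.

39.7 mg/L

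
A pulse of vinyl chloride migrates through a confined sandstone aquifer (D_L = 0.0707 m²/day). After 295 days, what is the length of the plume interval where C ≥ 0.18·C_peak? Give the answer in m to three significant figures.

The plume is Gaussian with σ = √(2Dt) = √(2 × 0.0707 × 295) = 6.459 m.
C/C_peak = exp(−Δx²/(2σ²)) = 0.18 ⇒ Δx = σ·√(−2 ln 0.18) = 6.459 × 1.852 = 11.96 m.
Width = 2Δx = 23.9 m.

23.9 m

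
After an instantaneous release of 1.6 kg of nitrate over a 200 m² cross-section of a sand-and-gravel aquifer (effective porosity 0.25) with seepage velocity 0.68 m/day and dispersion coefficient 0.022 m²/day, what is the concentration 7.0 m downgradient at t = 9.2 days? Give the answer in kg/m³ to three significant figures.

For an instantaneous plane source, C(x,t) = M/(n_e·A·√(4πDt)) · exp(−(x−vt)²/(4Dt)), with n_e·A the pore (flow) area.
Plume center vt = 0.68 × 9.2 = 6.256 m, so the well at 7.0 m is 0.744 m downgradient of the peak.
√(4πDt) = 1.595 m, giving peak height M/(n_e·A·√(4πDt)) = 1.6/(0.25 × 200 × 1.595) = 0.02006 kg/m³.
(x−vt)²/(4Dt) = (0.744)²/(4 × 0.022 × 9.2) = 0.6837; exp(−0.6837) = 0.5047.
C = 0.02006 × 0.5047 = 0.0101 kg/m³.

0.0101 kg/m³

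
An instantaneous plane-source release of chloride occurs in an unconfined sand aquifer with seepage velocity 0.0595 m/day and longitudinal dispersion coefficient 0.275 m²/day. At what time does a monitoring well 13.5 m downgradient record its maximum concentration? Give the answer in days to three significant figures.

162 days

For the 1D instantaneous-source solution, setting ∂C/∂t = 0 at fixed x gives v²t² + 2Dt − x² = 0, so t = (√(D² + v²x²) − D)/v².
√(D² + v²x²) = √(0.275² + 0.0595² × 13.5²) = 0.8490; v² = 0.00354025.
t = (0.8490 − 0.275)/0.00354025 = 162 days (vs. the pure-advection estimate x/v = 227 d).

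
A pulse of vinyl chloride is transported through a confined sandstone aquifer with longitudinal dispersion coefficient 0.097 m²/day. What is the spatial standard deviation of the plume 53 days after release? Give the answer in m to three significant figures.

3.21 m

Dispersive spreading gives a Gaussian with σ² = 2Dt; advection only shifts the center.
σ = √(2 × 0.097 × 53) = 3.21 m.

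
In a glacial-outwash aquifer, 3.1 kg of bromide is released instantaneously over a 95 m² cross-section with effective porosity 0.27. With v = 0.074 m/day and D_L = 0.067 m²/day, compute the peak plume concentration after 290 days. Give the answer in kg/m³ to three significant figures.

0.00773 kg/m³

The peak of an instantaneous 1D plume sits at x = vt; there the Gaussian factor is 1 and C_max = M/(n_e·A·√(4πDt)), where n_e·A is the pore area the mass is dissolved in.
√(4πDt) = √(4π × 0.067 × 290) = 15.63 m, so C_max = 3.1/(0.27 × 95 × 15.63) = 0.00773 kg/m³.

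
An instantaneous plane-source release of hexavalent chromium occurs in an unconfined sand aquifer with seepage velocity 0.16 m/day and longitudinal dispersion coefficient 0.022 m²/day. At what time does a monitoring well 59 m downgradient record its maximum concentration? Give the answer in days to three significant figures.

For the 1D instantaneous-source solution, setting ∂C/∂t = 0 at fixed x gives v²t² + 2Dt − x² = 0, so t = (√(D² + v²x²) − D)/v².
√(D² + v²x²) = √(0.022² + 0.16² × 59²) = 9.440; v² = 0.0256.
t = (9.440 − 0.022)/0.0256 = 368 days (vs. the pure-advection estimate x/v = 369 d).

368 days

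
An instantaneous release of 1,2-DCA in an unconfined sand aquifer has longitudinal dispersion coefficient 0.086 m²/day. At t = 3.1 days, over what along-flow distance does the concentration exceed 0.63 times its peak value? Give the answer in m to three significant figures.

1.40 m

The plume is Gaussian with σ = √(2Dt) = √(2 × 0.086 × 3.1) = 0.7302 m.
C/C_peak = exp(−Δx²/(2σ²)) = 0.63 ⇒ Δx = σ·√(−2 ln 0.63) = 0.7302 × 0.9613 = 0.7019 m.
Width = 2Δx = 1.40 m.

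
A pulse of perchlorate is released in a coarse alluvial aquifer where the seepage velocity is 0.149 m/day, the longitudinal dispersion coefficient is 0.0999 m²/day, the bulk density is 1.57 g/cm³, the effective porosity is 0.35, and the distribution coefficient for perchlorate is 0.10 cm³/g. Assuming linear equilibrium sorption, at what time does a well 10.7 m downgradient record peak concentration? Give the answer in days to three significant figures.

97.7 days

Retardation factor R = 1 + ρ_b·K_d/n = 1 + 1.57 × 0.10/0.35 = 1.449.
Sorption retards both mechanisms: v_R = v/R = 0.1028 m/day, D_R = D/R = 0.06894 m²/day.
Peak time from v_R²t² + 2D_R t − x² = 0: t = (√(D_R² + v_R²x²) − D_R)/v_R².
√(D_R² + v_R²x²) = √(0.06894² + 0.1028² × 10.7²) = 1.102; v_R² = 0.01057.
t = (1.102 − 0.06894)/0.01057 = 97.7 days.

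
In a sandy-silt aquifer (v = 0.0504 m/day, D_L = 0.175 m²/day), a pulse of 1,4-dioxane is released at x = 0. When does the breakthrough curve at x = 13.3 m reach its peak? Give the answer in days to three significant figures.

204 days

For the 1D instantaneous-source solution, setting ∂C/∂t = 0 at fixed x gives v²t² + 2Dt − x² = 0, so t = (√(D² + v²x²) − D)/v².
√(D² + v²x²) = √(0.175² + 0.0504² × 13.3²) = 0.6928; v² = 0.00254016.
t = (0.6928 − 0.175)/0.00254016 = 204 days (vs. the pure-advection estimate x/v = 264 d).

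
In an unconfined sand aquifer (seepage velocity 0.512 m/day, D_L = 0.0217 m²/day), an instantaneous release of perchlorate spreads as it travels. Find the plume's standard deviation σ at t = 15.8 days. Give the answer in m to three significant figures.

Dispersive spreading gives a Gaussian with σ² = 2Dt; advection only shifts the center.
σ = √(2 × 0.0217 × 15.8) = 0.828 m.

0.828 m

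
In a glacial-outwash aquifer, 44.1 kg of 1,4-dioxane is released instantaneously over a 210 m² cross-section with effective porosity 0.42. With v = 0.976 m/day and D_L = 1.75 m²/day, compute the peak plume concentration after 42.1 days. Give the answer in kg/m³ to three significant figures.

The peak of an instantaneous 1D plume sits at x = vt; there the Gaussian factor is 1 and C_max = M/(n_e·A·√(4πDt)), where n_e·A is the pore area the mass is dissolved in.
√(4πDt) = √(4π × 1.75 × 42.1) = 30.43 m, so C_max = 44.1/(0.42 × 210 × 30.43) = 0.0164 kg/m³.

0.0164 kg/m³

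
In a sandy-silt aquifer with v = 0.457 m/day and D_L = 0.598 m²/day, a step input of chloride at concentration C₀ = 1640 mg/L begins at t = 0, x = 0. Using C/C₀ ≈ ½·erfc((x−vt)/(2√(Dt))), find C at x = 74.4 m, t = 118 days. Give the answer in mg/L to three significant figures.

69.5 mg/L

For a continuous step input, C/C₀ ≈ ½·erfc((x−vt)/(2√(Dt))).
vt = 0.457 × 118 = 53.926 m and 2√(Dt) = 2√(0.598 × 118) = 16.80 m.
Argument (x−vt)/(2√(Dt)) = (74.4 − 53.926)/16.80 = 1.219; ½·erfc(1.219) = 0.04236.
C = 1640 × 0.04236 = 69.5 mg/L.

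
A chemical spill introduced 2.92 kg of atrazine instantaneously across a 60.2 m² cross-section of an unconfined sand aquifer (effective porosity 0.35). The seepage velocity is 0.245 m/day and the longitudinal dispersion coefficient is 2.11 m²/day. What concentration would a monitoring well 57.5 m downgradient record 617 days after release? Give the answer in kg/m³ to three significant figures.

For an instantaneous plane source, C(x,t) = M/(n_e·A·√(4πDt)) · exp(−(x−vt)²/(4Dt)), with n_e·A the pore (flow) area.
Plume center vt = 0.245 × 617 = 151.165 m, so the well at 57.5 m is 93.665 m upgradient of the peak.
√(4πDt) = 127.9 m, giving peak height M/(n_e·A·√(4πDt)) = 2.92/(0.35 × 60.2 × 127.9) = 0.001084 kg/m³.
(x−vt)²/(4Dt) = (-93.665)²/(4 × 2.11 × 617) = 1.685; exp(−1.685) = 0.1854.
C = 0.001084 × 0.1854 = 0.000201 kg/m³.

0.000201 kg/m³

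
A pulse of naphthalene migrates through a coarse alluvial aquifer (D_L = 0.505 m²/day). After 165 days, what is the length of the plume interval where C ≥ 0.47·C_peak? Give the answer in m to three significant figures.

The plume is Gaussian with σ = √(2Dt) = √(2 × 0.505 × 165) = 12.91 m.
C/C_peak = exp(−Δx²/(2σ²)) = 0.47 ⇒ Δx = σ·√(−2 ln 0.47) = 12.91 × 1.229 = 15.87 m.
Width = 2Δx = 31.7 m.

31.7 m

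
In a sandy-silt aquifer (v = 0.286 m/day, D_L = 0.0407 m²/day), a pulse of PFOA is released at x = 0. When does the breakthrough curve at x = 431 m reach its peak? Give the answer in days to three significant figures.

1510 days

For the 1D instantaneous-source solution, setting ∂C/∂t = 0 at fixed x gives v²t² + 2Dt − x² = 0, so t = (√(D² + v²x²) − D)/v².
√(D² + v²x²) = √(0.0407² + 0.286² × 431²) = 123.3; v² = 0.081796.
t = (123.3 − 0.0407)/0.081796 = 1510 days (vs. the pure-advection estimate x/v = 1510 d).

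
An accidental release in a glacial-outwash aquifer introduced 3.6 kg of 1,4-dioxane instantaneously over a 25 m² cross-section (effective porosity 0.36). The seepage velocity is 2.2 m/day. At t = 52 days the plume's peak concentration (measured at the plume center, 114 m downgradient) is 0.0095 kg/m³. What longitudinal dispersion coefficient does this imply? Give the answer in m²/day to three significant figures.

At the plume center C_max = M/(n_e·A·√(4πDt)), so D = M²/(4πt·(n_e·A·C_max)²).
n_e·A·C_max = 0.36 × 25 × 0.0095 = 0.08550 kg/m.
D = 3.6²/(4π × 52 × 0.08550²) = 2.71 m²/day.

2.71 m²/day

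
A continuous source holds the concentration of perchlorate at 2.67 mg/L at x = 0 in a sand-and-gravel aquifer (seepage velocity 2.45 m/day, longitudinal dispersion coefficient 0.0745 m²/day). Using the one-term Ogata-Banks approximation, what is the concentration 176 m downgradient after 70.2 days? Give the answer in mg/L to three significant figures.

0.287 mg/L

For a continuous step input, C/C₀ ≈ ½·erfc((x−vt)/(2√(Dt))).
vt = 2.45 × 70.2 = 171.99 m and 2√(Dt) = 2√(0.0745 × 70.2) = 4.574 m.
Argument (x−vt)/(2√(Dt)) = (176 − 171.99)/4.574 = 0.8767; ½·erfc(0.8767) = 0.1075.
C = 2.67 × 0.1075 = 0.287 mg/L.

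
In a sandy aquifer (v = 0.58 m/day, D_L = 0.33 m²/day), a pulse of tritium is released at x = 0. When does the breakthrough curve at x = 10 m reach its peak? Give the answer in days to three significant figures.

For the 1D instantaneous-source solution, setting ∂C/∂t = 0 at fixed x gives v²t² + 2Dt − x² = 0, so t = (√(D² + v²x²) − D)/v².
√(D² + v²x²) = √(0.33² + 0.58² × 10²) = 5.809; v² = 0.3364.
t = (5.809 − 0.33)/0.3364 = 16.3 days (vs. the pure-advection estimate x/v = 17.2 d).

16.3 days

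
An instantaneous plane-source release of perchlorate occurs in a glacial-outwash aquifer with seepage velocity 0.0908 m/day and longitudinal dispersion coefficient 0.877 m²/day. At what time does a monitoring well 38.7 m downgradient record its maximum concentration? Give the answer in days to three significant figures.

333 days

For the 1D instantaneous-source solution, setting ∂C/∂t = 0 at fixed x gives v²t² + 2Dt − x² = 0, so t = (√(D² + v²x²) − D)/v².
√(D² + v²x²) = √(0.877² + 0.0908² × 38.7²) = 3.622; v² = 0.00824464.
t = (3.622 − 0.877)/0.00824464 = 333 days (vs. the pure-advection estimate x/v = 426 d).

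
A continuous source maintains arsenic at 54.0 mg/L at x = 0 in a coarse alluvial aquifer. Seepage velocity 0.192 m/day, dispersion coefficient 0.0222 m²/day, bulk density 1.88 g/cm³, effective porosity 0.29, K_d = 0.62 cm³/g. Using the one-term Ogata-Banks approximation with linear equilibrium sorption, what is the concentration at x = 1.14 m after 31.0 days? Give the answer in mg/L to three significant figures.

28.9 mg/L

Retardation factor R = 1 + ρ_b·K_d/n = 1 + 1.88 × 0.62/0.29 = 5.019.
Sorption retards both mechanisms: v_R = v/R = 0.03825 m/day, D_R = D/R = 0.004423 m²/day.
v_R·t = 0.03825 × 31.0 = 1.18575 m; 2√(D_R t) = 0.7406 m; argument = (1.14 − 1.18575)/0.7406 = -0.06177.
C = C₀ × ½·erfc(-0.06177) = 54.0 × 0.5348 = 28.9 mg/L.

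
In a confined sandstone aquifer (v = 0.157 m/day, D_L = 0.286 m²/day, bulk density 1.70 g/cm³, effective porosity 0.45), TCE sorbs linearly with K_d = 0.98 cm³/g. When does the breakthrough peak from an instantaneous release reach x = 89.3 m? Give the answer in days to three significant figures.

Retardation factor R = 1 + ρ_b·K_d/n = 1 + 1.70 × 0.98/0.45 = 4.702.
Sorption retards both mechanisms: v_R = v/R = 0.03339 m/day, D_R = D/R = 0.06083 m²/day.
Peak time from v_R²t² + 2D_R t − x² = 0: t = (√(D_R² + v_R²x²) − D_R)/v_R².
√(D_R² + v_R²x²) = √(0.06083² + 0.03339² × 89.3²) = 2.982; v_R² = 0.001115.
t = (2.982 − 0.06083)/0.001115 = 2620 days.

2620 days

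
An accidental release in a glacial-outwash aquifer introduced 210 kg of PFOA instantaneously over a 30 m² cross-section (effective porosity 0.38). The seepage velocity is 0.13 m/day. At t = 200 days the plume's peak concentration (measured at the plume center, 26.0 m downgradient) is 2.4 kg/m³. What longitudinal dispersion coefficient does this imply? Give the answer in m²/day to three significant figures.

At the plume center C_max = M/(n_e·A·√(4πDt)), so D = M²/(4πt·(n_e·A·C_max)²).
n_e·A·C_max = 0.38 × 30 × 2.4 = 27.36 kg/m.
D = 210²/(4π × 200 × 27.36²) = 0.0234 m²/day.

0.0234 m²/day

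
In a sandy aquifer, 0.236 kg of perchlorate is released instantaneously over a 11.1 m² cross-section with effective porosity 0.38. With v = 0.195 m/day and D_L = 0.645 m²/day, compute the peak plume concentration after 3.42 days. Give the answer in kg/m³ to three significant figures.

0.0106 kg/m³

The peak of an instantaneous 1D plume sits at x = vt; there the Gaussian factor is 1 and C_max = M/(n_e·A·√(4πDt)), where n_e·A is the pore area the mass is dissolved in.
√(4πDt) = √(4π × 0.645 × 3.42) = 5.265 m, so C_max = 0.236/(0.38 × 11.1 × 5.265) = 0.0106 kg/m³.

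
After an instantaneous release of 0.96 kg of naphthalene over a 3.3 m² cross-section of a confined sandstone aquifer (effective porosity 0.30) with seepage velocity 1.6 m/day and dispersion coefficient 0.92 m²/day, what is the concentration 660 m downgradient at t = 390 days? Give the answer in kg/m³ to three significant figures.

For an instantaneous plane source, C(x,t) = M/(n_e·A·√(4πDt)) · exp(−(x−vt)²/(4Dt)), with n_e·A the pore (flow) area.
Plume center vt = 1.6 × 390 = 624 m, so the well at 660 m is 36 m downgradient of the peak.
√(4πDt) = 67.15 m, giving peak height M/(n_e·A·√(4πDt)) = 0.96/(0.30 × 3.3 × 67.15) = 0.01444 kg/m³.
(x−vt)²/(4Dt) = (36)²/(4 × 0.92 × 390) = 0.9030; exp(−0.9030) = 0.4054.
C = 0.01444 × 0.4054 = 0.00585 kg/m³.

0.00585 kg/m³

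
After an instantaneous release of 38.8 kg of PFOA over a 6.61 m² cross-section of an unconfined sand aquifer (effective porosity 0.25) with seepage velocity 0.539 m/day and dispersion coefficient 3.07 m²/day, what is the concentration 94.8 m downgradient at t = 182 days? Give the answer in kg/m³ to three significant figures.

For an instantaneous plane source, C(x,t) = M/(n_e·A·√(4πDt)) · exp(−(x−vt)²/(4Dt)), with n_e·A the pore (flow) area.
Plume center vt = 0.539 × 182 = 98.098 m, so the well at 94.8 m is 3.298 m upgradient of the peak.
√(4πDt) = 83.79 m, giving peak height M/(n_e·A·√(4πDt)) = 38.8/(0.25 × 6.61 × 83.79) = 0.2802 kg/m³.
(x−vt)²/(4Dt) = (-3.298)²/(4 × 3.07 × 182) = 0.004867; exp(−0.004867) = 0.9951.
C = 0.2802 × 0.9951 = 0.279 kg/m³.

0.279 kg/m³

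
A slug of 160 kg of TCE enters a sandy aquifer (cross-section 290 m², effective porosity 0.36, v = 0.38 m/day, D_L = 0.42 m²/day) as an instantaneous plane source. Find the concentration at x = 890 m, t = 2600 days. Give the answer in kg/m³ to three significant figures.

For an instantaneous plane source, C(x,t) = M/(n_e·A·√(4πDt)) · exp(−(x−vt)²/(4Dt)), with n_e·A the pore (flow) area.
Plume center vt = 0.38 × 2600 = 988 m, so the well at 890 m is 98 m upgradient of the peak.
√(4πDt) = 117.1 m, giving peak height M/(n_e·A·√(4πDt)) = 160/(0.36 × 290 × 117.1) = 0.01309 kg/m³.
(x−vt)²/(4Dt) = (-98)²/(4 × 0.42 × 2600) = 2.199; exp(−2.199) = 0.1109.
C = 0.01309 × 0.1109 = 0.00145 kg/m³.

0.00145 kg/m³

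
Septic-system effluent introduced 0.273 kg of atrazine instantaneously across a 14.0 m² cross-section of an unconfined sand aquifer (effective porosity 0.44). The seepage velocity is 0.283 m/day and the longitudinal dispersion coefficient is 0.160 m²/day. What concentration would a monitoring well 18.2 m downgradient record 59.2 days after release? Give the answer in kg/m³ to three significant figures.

For an instantaneous plane source, C(x,t) = M/(n_e·A·√(4πDt)) · exp(−(x−vt)²/(4Dt)), with n_e·A the pore (flow) area.
Plume center vt = 0.283 × 59.2 = 16.7536 m, so the well at 18.2 m is 1.4464 m downgradient of the peak.
√(4πDt) = 10.91 m, giving peak height M/(n_e·A·√(4πDt)) = 0.273/(0.44 × 14.0 × 10.91) = 0.004062 kg/m³.
(x−vt)²/(4Dt) = (1.4464)²/(4 × 0.160 × 59.2) = 0.05522; exp(−0.05522) = 0.9463.
C = 0.004062 × 0.9463 = 0.00384 kg/m³.

0.00384 kg/m³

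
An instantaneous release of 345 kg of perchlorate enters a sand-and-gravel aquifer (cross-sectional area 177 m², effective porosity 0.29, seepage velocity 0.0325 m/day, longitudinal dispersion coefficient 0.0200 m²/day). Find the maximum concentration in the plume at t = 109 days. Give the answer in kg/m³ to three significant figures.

The peak of an instantaneous 1D plume sits at x = vt; there the Gaussian factor is 1 and C_max = M/(n_e·A·√(4πDt)), where n_e·A is the pore area the mass is dissolved in.
√(4πDt) = √(4π × 0.0200 × 109) = 5.234 m, so C_max = 345/(0.29 × 177 × 5.234) = 1.28 kg/m³.

1.28 kg/m³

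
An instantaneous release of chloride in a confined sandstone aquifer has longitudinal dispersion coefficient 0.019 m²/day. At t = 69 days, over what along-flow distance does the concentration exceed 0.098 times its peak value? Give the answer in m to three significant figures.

6.98 m

The plume is Gaussian with σ = √(2Dt) = √(2 × 0.019 × 69) = 1.619 m.
C/C_peak = exp(−Δx²/(2σ²)) = 0.098 ⇒ Δx = σ·√(−2 ln 0.098) = 1.619 × 2.155 = 3.489 m.
Width = 2Δx = 6.98 m.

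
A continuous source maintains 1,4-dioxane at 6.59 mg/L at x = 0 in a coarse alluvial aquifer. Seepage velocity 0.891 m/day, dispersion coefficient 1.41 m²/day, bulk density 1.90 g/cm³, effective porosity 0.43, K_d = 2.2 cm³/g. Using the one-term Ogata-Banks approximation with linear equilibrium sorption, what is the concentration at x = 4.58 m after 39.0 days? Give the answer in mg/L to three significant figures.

Retardation factor R = 1 + ρ_b·K_d/n = 1 + 1.90 × 2.2/0.43 = 10.72.
Sorption retards both mechanisms: v_R = v/R = 0.08312 m/day, D_R = D/R = 0.1315 m²/day.
v_R·t = 0.08312 × 39.0 = 3.24168 m; 2√(D_R t) = 4.529 m; argument = (4.58 − 3.24168)/4.529 = 0.2955.
C = C₀ × ½·erfc(0.2955) = 6.59 × 0.3380 = 2.23 mg/L.

2.23 mg/L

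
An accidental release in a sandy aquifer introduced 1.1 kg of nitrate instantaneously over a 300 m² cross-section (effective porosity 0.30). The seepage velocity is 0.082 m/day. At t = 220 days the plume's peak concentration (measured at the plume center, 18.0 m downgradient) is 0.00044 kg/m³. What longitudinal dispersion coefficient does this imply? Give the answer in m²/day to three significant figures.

At the plume center C_max = M/(n_e·A·√(4πDt)), so D = M²/(4πt·(n_e·A·C_max)²).
n_e·A·C_max = 0.30 × 300 × 0.00044 = 0.03960 kg/m.
D = 1.1²/(4π × 220 × 0.03960²) = 0.279 m²/day.

0.279 m²/day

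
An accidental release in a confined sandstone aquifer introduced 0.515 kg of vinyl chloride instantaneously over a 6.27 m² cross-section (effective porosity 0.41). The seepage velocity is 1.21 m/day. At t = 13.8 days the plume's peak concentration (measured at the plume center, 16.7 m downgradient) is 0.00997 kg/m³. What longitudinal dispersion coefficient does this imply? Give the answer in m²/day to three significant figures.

2.33 m²/day

At the plume center C_max = M/(n_e·A·√(4πDt)), so D = M²/(4πt·(n_e·A·C_max)²).
n_e·A·C_max = 0.41 × 6.27 × 0.00997 = 0.02563 kg/m.
D = 0.515²/(4π × 13.8 × 0.02563²) = 2.33 m²/day.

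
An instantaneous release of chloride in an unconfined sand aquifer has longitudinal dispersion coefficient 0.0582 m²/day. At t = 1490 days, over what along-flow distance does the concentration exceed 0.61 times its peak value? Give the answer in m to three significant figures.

The plume is Gaussian with σ = √(2Dt) = √(2 × 0.0582 × 1490) = 13.17 m.
C/C_peak = exp(−Δx²/(2σ²)) = 0.61 ⇒ Δx = σ·√(−2 ln 0.61) = 13.17 × 0.9943 = 13.09 m.
Width = 2Δx = 26.2 m.

26.2 m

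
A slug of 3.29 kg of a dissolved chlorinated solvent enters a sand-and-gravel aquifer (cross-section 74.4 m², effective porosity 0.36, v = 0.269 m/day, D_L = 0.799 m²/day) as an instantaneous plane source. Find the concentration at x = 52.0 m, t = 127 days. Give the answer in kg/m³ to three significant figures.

For an instantaneous plane source, C(x,t) = M/(n_e·A·√(4πDt)) · exp(−(x−vt)²/(4Dt)), with n_e·A the pore (flow) area.
Plume center vt = 0.269 × 127 = 34.163 m, so the well at 52.0 m is 17.837 m downgradient of the peak.
√(4πDt) = 35.71 m, giving peak height M/(n_e·A·√(4πDt)) = 3.29/(0.36 × 74.4 × 35.71) = 0.003440 kg/m³.
(x−vt)²/(4Dt) = (17.837)²/(4 × 0.799 × 127) = 0.7839; exp(−0.7839) = 0.4566.
C = 0.003440 × 0.4566 = 0.00157 kg/m³.

0.00157 kg/m³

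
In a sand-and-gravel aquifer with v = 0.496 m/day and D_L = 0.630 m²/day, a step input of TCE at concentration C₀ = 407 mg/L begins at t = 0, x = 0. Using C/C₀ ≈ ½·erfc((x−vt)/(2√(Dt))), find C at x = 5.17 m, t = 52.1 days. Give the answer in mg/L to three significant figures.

405 mg/L

For a continuous step input, C/C₀ ≈ ½·erfc((x−vt)/(2√(Dt))).
vt = 0.496 × 52.1 = 25.8416 m and 2√(Dt) = 2√(0.630 × 52.1) = 11.46 m.
Argument (x−vt)/(2√(Dt)) = (5.17 − 25.8416)/11.46 = -1.804; ½·erfc(-1.804) = 0.9946.
C = 407 × 0.9946 = 405 mg/L.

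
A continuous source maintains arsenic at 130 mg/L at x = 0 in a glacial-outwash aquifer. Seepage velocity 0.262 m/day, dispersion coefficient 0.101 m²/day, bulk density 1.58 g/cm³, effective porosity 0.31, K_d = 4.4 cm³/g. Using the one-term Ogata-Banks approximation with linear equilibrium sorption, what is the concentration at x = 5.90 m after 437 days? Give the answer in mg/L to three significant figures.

39.1 mg/L

Retardation factor R = 1 + ρ_b·K_d/n = 1 + 1.58 × 4.4/0.31 = 23.43.
Sorption retards both mechanisms: v_R = v/R = 0.01118 m/day, D_R = D/R = 0.004311 m²/day.
v_R·t = 0.01118 × 437 = 4.88566 m; 2√(D_R t) = 2.745 m; argument = (5.90 − 4.88566)/2.745 = 0.3695.
C = C₀ × ½·erfc(0.3695) = 130 × 0.3006 = 39.1 mg/L.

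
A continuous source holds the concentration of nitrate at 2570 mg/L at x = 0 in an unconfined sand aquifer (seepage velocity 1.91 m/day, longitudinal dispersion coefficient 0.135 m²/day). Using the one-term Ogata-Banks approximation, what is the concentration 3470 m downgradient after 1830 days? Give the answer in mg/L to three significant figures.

2240 mg/L

For a continuous step input, C/C₀ ≈ ½·erfc((x−vt)/(2√(Dt))).
vt = 1.91 × 1830 = 3495.3 m and 2√(Dt) = 2√(0.135 × 1830) = 31.44 m.
Argument (x−vt)/(2√(Dt)) = (3470 − 3495.3)/31.44 = -0.8047; ½·erfc(-0.8047) = 0.8724.
C = 2570 × 0.8724 = 2240 mg/L.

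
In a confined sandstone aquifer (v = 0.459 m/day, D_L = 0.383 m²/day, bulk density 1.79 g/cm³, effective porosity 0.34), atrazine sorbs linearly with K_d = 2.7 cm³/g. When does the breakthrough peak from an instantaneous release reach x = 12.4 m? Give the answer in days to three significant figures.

384 days

Retardation factor R = 1 + ρ_b·K_d/n = 1 + 1.79 × 2.7/0.34 = 15.21.
Sorption retards both mechanisms: v_R = v/R = 0.03018 m/day, D_R = D/R = 0.02518 m²/day.
Peak time from v_R²t² + 2D_R t − x² = 0: t = (√(D_R² + v_R²x²) − D_R)/v_R².
√(D_R² + v_R²x²) = √(0.02518² + 0.03018² × 12.4²) = 0.3751; v_R² = 0.0009108.
t = (0.3751 − 0.02518)/0.0009108 = 384 days.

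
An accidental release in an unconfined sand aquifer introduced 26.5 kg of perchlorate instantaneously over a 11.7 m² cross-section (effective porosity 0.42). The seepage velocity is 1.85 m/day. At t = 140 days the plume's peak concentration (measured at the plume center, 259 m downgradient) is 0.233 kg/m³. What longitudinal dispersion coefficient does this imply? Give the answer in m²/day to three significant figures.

At the plume center C_max = M/(n_e·A·√(4πDt)), so D = M²/(4πt·(n_e·A·C_max)²).
n_e·A·C_max = 0.42 × 11.7 × 0.233 = 1.145 kg/m.
D = 26.5²/(4π × 140 × 1.145²) = 0.304 m²/day.

0.304 m²/day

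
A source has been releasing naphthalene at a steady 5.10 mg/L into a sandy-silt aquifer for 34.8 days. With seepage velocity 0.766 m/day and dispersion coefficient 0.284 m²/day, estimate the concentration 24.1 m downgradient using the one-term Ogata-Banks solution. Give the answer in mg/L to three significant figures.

For a continuous step input, C/C₀ ≈ ½·erfc((x−vt)/(2√(Dt))).
vt = 0.766 × 34.8 = 26.6568 m and 2√(Dt) = 2√(0.284 × 34.8) = 6.288 m.
Argument (x−vt)/(2√(Dt)) = (24.1 − 26.6568)/6.288 = -0.4066; ½·erfc(-0.4066) = 0.7174.
C = 5.10 × 0.7174 = 3.66 mg/L.

3.66 mg/L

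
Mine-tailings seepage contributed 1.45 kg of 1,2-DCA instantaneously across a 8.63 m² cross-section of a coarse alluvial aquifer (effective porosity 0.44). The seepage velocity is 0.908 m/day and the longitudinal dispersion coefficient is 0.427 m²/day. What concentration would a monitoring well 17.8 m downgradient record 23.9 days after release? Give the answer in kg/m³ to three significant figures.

For an instantaneous plane source, C(x,t) = M/(n_e·A·√(4πDt)) · exp(−(x−vt)²/(4Dt)), with n_e·A the pore (flow) area.
Plume center vt = 0.908 × 23.9 = 21.7012 m, so the well at 17.8 m is 3.9012 m upgradient of the peak.
√(4πDt) = 11.32 m, giving peak height M/(n_e·A·√(4πDt)) = 1.45/(0.44 × 8.63 × 11.32) = 0.03373 kg/m³.
(x−vt)²/(4Dt) = (-3.9012)²/(4 × 0.427 × 23.9) = 0.3728; exp(−0.3728) = 0.6888.
C = 0.03373 × 0.6888 = 0.0232 kg/m³.

0.0232 kg/m³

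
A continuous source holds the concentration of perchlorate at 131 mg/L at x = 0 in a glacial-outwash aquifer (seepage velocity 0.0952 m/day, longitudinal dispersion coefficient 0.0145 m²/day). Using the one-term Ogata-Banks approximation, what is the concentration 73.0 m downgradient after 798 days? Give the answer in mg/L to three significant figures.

95.8 mg/L

For a continuous step input, C/C₀ ≈ ½·erfc((x−vt)/(2√(Dt))).
vt = 0.0952 × 798 = 75.9696 m and 2√(Dt) = 2√(0.0145 × 798) = 6.803 m.
Argument (x−vt)/(2√(Dt)) = (73.0 − 75.9696)/6.803 = -0.4365; ½·erfc(-0.4365) = 0.7315.
C = 131 × 0.7315 = 95.8 mg/L.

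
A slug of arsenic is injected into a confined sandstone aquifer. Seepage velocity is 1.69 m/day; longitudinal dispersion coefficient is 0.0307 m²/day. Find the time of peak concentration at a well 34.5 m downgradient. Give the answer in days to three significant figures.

20.4 days

For the 1D instantaneous-source solution, setting ∂C/∂t = 0 at fixed x gives v²t² + 2Dt − x² = 0, so t = (√(D² + v²x²) − D)/v².
√(D² + v²x²) = √(0.0307² + 1.69² × 34.5²) = 58.31; v² = 2.8561.
t = (58.31 − 0.0307)/2.8561 = 20.4 days (vs. the pure-advection estimate x/v = 20.4 d).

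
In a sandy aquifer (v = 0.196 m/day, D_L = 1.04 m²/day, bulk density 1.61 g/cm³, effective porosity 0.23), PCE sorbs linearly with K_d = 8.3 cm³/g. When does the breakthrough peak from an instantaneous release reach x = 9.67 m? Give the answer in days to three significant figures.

Retardation factor R = 1 + ρ_b·K_d/n = 1 + 1.61 × 8.3/0.23 = 59.10.
Sorption retards both mechanisms: v_R = v/R = 0.003316 m/day, D_R = D/R = 0.01760 m²/day.
Peak time from v_R²t² + 2D_R t − x² = 0: t = (√(D_R² + v_R²x²) − D_R)/v_R².
√(D_R² + v_R²x²) = √(0.01760² + 0.003316² × 9.67²) = 0.03658; v_R² = 1.100e-05.
t = (0.03658 − 0.01760)/1.100e-05 = 1730 days.

1730 days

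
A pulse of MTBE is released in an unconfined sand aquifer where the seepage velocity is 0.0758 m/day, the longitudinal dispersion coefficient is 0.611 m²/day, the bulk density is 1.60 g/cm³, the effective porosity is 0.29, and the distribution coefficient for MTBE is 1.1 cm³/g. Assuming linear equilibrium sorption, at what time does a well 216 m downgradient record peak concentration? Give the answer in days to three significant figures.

Retardation factor R = 1 + ρ_b·K_d/n = 1 + 1.60 × 1.1/0.29 = 7.069.
Sorption retards both mechanisms: v_R = v/R = 0.01072 m/day, D_R = D/R = 0.08643 m²/day.
Peak time from v_R²t² + 2D_R t − x² = 0: t = (√(D_R² + v_R²x²) − D_R)/v_R².
√(D_R² + v_R²x²) = √(0.08643² + 0.01072² × 216²) = 2.317; v_R² = 0.0001149.
t = (2.317 − 0.08643)/0.0001149 = 19400 days.

19400 days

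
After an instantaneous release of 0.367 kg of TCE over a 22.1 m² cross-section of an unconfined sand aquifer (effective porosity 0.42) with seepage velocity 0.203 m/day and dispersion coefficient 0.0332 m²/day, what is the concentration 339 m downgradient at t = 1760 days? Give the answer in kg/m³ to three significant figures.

For an instantaneous plane source, C(x,t) = M/(n_e·A·√(4πDt)) · exp(−(x−vt)²/(4Dt)), with n_e·A the pore (flow) area.
Plume center vt = 0.203 × 1760 = 357.28 m, so the well at 339 m is 18.28 m upgradient of the peak.
√(4πDt) = 27.10 m, giving peak height M/(n_e·A·√(4πDt)) = 0.367/(0.42 × 22.1 × 27.10) = 0.001459 kg/m³.
(x−vt)²/(4Dt) = (-18.28)²/(4 × 0.0332 × 1760) = 1.430; exp(−1.430) = 0.2393.
C = 0.001459 × 0.2393 = 0.000349 kg/m³.

0.000349 kg/m³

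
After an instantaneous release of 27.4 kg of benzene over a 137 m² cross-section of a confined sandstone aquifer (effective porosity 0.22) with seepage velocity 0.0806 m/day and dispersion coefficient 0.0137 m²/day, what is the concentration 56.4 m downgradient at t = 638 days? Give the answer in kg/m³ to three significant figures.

For an instantaneous plane source, C(x,t) = M/(n_e·A·√(4πDt)) · exp(−(x−vt)²/(4Dt)), with n_e·A the pore (flow) area.
Plume center vt = 0.0806 × 638 = 51.4228 m, so the well at 56.4 m is 4.9772 m downgradient of the peak.
√(4πDt) = 10.48 m, giving peak height M/(n_e·A·√(4πDt)) = 27.4/(0.22 × 137 × 10.48) = 0.08675 kg/m³.
(x−vt)²/(4Dt) = (4.9772)²/(4 × 0.0137 × 638) = 0.7085; exp(−0.7085) = 0.4924.
C = 0.08675 × 0.4924 = 0.0427 kg/m³.

0.0427 kg/m³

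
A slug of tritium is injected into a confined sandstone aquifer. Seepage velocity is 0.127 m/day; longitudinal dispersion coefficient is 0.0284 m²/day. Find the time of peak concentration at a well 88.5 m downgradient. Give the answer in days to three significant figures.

For the 1D instantaneous-source solution, setting ∂C/∂t = 0 at fixed x gives v²t² + 2Dt − x² = 0, so t = (√(D² + v²x²) − D)/v².
√(D² + v²x²) = √(0.0284² + 0.127² × 88.5²) = 11.24; v² = 0.016129.
t = (11.24 − 0.0284)/0.016129 = 695 days (vs. the pure-advection estimate x/v = 697 d).

695 days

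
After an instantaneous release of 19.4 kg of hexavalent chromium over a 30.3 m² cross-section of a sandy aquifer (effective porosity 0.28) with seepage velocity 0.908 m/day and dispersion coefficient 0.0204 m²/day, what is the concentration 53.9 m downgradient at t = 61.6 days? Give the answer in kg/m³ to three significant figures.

0.253 kg/m³

For an instantaneous plane source, C(x,t) = M/(n_e·A·√(4πDt)) · exp(−(x−vt)²/(4Dt)), with n_e·A the pore (flow) area.
Plume center vt = 0.908 × 61.6 = 55.9328 m, so the well at 53.9 m is 2.0328 m upgradient of the peak.
√(4πDt) = 3.974 m, giving peak height M/(n_e·A·√(4πDt)) = 19.4/(0.28 × 30.3 × 3.974) = 0.5754 kg/m³.
(x−vt)²/(4Dt) = (-2.0328)²/(4 × 0.0204 × 61.6) = 0.8221; exp(−0.8221) = 0.4395.
C = 0.5754 × 0.4395 = 0.253 kg/m³.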